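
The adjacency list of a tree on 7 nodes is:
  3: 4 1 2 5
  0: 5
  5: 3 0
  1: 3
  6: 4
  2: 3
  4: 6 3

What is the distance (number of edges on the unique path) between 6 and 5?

3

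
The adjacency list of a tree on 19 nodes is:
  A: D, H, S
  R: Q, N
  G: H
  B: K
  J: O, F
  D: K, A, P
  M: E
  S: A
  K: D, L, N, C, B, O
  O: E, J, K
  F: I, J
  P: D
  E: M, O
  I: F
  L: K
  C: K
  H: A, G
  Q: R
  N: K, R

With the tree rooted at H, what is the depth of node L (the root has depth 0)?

H–A–D–K–L — 4 edges.

4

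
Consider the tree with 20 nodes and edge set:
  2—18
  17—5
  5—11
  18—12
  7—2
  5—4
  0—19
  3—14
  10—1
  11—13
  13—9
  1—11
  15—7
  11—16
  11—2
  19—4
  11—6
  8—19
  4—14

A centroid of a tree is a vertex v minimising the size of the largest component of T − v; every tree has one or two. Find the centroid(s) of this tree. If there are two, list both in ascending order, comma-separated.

11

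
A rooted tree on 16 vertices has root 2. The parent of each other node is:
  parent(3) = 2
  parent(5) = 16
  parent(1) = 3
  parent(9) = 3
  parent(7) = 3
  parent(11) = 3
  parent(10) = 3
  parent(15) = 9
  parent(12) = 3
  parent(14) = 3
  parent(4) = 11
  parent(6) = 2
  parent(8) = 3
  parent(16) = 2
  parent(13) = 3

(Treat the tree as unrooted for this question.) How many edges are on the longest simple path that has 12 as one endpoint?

4

A farthest node from 12 is 5.
The path 12-3-2-16-5 has 4 edges.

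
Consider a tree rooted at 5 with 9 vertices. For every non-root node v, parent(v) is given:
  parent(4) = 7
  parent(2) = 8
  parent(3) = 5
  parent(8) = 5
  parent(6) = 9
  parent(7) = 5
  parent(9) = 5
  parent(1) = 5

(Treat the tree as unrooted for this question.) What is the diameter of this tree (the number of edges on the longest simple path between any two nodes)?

A longest path is 6 – 9 – 5 – 7 – 4, with 4 edges.

4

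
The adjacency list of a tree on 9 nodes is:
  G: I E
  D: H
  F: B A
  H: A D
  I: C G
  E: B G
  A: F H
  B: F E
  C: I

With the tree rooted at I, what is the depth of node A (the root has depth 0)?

Climbing from A to the root: A → F → B → E → G → I. That's 5 steps.

5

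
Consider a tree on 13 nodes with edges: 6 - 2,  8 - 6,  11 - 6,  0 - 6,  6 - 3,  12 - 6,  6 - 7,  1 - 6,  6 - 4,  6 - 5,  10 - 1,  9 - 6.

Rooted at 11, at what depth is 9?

11 – 6 – 9 — 2 edges.

2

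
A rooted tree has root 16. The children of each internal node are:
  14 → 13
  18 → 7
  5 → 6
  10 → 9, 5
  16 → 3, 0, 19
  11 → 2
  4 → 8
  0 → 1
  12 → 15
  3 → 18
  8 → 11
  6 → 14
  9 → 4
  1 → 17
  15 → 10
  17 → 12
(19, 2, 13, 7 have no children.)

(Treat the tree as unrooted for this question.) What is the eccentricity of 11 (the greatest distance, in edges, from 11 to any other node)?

Distances from 11 peak at 13, attained at 7.
11 – 8 – 4 – 9 – 10 – 15 – 12 – 17 – 1 – 0 – 16 – 3 – 18 – 7

13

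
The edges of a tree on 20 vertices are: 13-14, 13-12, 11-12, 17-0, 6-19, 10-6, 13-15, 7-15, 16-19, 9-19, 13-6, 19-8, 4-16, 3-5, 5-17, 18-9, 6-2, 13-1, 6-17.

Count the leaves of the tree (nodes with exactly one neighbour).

Exactly 11 nodes have a single neighbour: 0, 1, 2, 3, 4, 7, 8, 10, 11, 14, 18.

11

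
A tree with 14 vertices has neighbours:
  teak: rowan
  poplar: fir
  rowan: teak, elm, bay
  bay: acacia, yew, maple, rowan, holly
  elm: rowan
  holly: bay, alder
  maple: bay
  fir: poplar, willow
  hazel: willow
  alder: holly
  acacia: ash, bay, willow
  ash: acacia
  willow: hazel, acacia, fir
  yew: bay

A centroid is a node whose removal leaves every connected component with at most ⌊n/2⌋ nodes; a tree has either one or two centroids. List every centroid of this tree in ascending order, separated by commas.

Removing bay splits the tree into components of sizes 6, 3, 2, 1, 1; the largest is 6 ≤ ⌊14/2⌋ = 7.
Every other node leaves some component of size > 7, so the centroid is unique.

bay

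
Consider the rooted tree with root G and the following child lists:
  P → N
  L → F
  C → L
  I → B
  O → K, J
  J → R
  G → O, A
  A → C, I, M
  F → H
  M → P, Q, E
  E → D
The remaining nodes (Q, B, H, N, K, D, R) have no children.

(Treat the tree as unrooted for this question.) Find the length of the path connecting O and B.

Walking from O: O - G - A - I - B. Length 4.

4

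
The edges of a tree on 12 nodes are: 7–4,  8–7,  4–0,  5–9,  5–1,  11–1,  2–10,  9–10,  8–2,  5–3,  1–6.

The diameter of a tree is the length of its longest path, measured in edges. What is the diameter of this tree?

9

BFS from 11 reaches 0 last, at distance 9; BFS from 0 confirms no node is farther.
Path: 11–1–5–9–10–2–8–7–4–0.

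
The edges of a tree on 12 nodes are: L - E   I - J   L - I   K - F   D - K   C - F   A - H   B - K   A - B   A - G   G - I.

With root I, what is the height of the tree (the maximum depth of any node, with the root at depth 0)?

The longest root-to-leaf path is I–G–A–B–K–F–C (6 edges).

6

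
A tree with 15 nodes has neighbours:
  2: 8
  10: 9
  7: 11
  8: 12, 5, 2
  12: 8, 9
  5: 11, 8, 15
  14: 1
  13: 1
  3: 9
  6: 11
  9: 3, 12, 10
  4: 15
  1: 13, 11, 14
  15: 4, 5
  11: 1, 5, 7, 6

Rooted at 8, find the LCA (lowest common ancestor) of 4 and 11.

5

Path 4→root: 4 15 5 8; path 11→root: 11 5 8.
First common node: 5.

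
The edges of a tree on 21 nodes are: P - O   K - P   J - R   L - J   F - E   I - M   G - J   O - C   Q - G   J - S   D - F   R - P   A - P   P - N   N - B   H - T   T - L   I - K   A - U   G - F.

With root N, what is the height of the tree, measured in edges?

The longest root-to-leaf path is N – P – R – J – L – T – H (6 edges).

6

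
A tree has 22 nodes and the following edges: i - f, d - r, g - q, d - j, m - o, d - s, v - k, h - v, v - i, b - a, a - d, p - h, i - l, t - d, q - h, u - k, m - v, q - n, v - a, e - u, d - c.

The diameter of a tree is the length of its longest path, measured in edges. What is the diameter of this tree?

Starting from n, a farthest node is e at distance 6.
One longest path: n - q - h - v - k - u - e.
So the diameter is 6.

6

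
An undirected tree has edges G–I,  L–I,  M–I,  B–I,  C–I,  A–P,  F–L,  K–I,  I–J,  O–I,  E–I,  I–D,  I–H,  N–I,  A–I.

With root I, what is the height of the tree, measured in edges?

2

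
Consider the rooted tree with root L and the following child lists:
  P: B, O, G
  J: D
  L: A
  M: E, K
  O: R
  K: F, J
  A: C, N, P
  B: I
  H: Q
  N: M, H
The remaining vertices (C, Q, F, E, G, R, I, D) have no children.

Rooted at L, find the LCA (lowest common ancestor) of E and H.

N

Ancestors of E (toward the root): E, M, N, A, L.
Ancestors of H: H, N, A, L.
The deepest node appearing in both lists is N.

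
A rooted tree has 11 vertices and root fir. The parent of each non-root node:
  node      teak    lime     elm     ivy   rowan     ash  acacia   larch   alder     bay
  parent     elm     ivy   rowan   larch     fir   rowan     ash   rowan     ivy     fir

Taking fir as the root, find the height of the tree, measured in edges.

alder sits deepest: fir-rowan-larch-ivy-alder — 4 edges from the root.

4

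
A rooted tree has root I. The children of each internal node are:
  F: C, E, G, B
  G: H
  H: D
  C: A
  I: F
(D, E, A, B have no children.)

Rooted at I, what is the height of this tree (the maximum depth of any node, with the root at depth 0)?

The longest root-to-leaf path is I-F-G-H-D (4 edges).

4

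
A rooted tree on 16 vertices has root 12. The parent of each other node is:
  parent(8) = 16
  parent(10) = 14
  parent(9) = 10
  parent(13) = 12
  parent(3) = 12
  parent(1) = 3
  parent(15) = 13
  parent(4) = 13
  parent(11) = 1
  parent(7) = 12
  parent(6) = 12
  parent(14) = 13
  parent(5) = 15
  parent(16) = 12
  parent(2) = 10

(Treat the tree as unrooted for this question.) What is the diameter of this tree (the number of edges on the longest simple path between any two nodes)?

7

A longest path is 11 - 1 - 3 - 12 - 13 - 14 - 10 - 2, with 7 edges.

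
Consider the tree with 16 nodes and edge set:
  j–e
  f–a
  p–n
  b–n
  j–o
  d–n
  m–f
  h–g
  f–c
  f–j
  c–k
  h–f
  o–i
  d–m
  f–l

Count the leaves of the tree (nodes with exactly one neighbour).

Exactly 8 nodes have a single neighbour: a, b, e, g, i, k, l, p.

8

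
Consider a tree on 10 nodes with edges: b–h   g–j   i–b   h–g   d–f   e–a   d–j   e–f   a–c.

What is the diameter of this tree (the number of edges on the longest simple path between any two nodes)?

9

A longest path is c - a - e - f - d - j - g - h - b - i, with 9 edges.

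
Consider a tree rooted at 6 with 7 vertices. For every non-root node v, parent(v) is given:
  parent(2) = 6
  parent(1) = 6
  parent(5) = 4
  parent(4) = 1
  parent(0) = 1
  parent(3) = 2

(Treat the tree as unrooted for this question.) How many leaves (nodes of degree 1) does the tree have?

The leaves are 0, 3, 5.
That is 3 leaves.

3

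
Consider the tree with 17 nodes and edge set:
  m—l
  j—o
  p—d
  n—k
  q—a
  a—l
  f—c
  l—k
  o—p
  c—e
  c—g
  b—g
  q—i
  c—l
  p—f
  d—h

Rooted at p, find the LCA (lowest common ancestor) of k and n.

Ancestors of k (toward the root): k, l, c, f, p.
Ancestors of n: n, k, l, c, f, p.
The deepest node appearing in both lists is k.

k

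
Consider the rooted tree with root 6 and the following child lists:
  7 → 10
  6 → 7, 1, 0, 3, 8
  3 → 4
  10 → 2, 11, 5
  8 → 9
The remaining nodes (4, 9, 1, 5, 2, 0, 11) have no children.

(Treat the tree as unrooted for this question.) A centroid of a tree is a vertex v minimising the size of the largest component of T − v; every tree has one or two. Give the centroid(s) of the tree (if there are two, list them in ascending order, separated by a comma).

6

Removing 6 splits the tree into components of sizes 5, 2, 2, 1, 1; the largest is 5 ≤ ⌊12/2⌋ = 6.
No neighbour of 6 does as well, so 6 is the unique centroid.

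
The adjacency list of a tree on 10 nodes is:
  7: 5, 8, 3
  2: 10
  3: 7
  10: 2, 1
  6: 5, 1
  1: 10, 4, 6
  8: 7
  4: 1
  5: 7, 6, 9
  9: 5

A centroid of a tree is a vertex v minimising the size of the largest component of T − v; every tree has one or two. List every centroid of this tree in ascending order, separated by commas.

5, 6

If 6 is removed the pieces have sizes 5, 4, all ≤ ⌊10/2⌋ = 5.
Its neighbour 5 also leaves a largest component of size 5, so both are centroids.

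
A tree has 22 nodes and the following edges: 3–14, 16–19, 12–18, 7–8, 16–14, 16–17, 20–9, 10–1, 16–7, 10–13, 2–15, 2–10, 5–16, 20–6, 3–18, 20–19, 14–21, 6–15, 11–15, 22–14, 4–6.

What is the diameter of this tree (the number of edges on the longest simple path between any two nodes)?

11

A longest path is 13-10-2-15-6-20-19-16-14-3-18-12, with 11 edges.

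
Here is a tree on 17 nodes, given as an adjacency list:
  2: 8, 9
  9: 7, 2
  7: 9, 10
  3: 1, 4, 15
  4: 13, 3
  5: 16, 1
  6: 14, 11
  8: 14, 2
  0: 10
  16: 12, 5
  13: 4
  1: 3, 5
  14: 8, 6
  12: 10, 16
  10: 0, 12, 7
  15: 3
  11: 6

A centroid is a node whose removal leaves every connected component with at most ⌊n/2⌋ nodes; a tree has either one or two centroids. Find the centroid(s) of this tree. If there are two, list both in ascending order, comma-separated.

If 10 is removed the pieces have sizes 8, 7, 1, all ≤ ⌊17/2⌋ = 8.
No neighbour of 10 does as well, so 10 is the unique centroid.

10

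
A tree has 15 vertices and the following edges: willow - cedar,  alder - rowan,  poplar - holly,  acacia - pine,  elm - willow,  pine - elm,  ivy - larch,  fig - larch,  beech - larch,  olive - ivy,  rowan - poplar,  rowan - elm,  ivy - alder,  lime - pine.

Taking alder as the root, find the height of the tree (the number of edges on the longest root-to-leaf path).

A deepest node is cedar, reached by alder-rowan-elm-willow-cedar.
That path has 4 edges, so the height is 4.

4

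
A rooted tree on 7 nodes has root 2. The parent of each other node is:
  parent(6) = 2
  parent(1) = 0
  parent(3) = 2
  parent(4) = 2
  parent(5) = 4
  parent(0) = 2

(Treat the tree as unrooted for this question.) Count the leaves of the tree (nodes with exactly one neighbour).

4

Exactly 4 nodes have a single neighbour: 1, 3, 5, 6.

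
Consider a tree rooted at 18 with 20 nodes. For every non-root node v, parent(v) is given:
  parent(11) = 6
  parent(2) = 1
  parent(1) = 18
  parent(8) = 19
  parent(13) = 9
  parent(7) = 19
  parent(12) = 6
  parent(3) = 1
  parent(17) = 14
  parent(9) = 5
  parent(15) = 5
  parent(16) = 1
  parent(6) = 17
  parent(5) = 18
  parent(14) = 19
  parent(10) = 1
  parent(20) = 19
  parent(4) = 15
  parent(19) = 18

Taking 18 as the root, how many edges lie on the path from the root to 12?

5

18 → 19 → 14 → 17 → 6 → 12 — 5 edges.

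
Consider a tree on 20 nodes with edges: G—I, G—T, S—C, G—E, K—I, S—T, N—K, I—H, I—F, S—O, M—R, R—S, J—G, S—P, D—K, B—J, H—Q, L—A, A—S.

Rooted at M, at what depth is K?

6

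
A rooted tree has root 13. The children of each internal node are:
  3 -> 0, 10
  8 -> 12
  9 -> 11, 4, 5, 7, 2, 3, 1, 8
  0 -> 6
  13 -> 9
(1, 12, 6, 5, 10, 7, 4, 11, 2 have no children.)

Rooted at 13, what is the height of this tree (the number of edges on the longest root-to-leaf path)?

4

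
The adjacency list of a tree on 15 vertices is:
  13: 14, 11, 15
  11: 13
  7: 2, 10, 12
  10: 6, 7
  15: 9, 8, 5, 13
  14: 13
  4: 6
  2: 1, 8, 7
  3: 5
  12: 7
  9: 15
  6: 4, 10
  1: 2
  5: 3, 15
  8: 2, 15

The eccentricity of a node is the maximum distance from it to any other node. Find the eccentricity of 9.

7

Distances from 9 peak at 7, attained at 4.
9–15–8–2–7–10–6–4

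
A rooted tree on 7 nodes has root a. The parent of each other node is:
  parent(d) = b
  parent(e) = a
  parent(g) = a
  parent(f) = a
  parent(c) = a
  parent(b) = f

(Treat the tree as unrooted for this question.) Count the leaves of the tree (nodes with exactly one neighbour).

4

The leaves are c, d, e, g.
That is 4 leaves.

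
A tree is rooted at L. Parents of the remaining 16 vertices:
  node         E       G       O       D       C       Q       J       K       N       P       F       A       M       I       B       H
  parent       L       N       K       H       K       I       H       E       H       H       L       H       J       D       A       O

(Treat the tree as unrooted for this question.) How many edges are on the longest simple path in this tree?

BFS from F reaches Q last, at distance 8; BFS from Q confirms no node is farther.
Path: F – L – E – K – O – H – D – I – Q.

8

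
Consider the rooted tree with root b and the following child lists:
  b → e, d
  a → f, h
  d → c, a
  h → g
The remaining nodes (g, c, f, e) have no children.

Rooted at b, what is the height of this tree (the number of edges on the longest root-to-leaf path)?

The longest root-to-leaf path is b – d – a – h – g (4 edges).

4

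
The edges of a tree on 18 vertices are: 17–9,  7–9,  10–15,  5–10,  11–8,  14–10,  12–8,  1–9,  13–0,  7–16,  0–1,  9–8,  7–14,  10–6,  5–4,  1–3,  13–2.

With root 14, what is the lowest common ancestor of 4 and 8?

14

Ancestors of 4 (toward the root): 4, 5, 10, 14.
Ancestors of 8: 8, 9, 7, 14.
The deepest node appearing in both lists is 14.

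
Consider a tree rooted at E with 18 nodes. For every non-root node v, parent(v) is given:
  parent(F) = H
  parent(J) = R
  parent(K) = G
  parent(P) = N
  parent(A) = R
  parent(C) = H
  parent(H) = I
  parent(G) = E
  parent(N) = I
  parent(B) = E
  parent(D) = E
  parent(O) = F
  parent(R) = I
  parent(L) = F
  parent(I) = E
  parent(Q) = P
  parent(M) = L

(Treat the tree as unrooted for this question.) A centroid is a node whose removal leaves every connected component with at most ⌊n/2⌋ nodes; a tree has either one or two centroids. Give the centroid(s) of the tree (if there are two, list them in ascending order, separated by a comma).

I

Delete I: the remaining components have sizes 6, 5, 3, 3. Max 6 ≤ 9, so I is a centroid.
Every other node leaves some component of size > 9, so the centroid is unique.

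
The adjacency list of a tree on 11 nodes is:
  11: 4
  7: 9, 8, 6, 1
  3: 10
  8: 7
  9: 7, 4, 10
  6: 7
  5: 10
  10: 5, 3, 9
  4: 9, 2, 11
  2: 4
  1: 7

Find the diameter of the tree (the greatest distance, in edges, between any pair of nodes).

4

Starting from 6, a farthest node is 11 at distance 4.
One longest path: 6 – 7 – 9 – 4 – 11.
So the diameter is 4.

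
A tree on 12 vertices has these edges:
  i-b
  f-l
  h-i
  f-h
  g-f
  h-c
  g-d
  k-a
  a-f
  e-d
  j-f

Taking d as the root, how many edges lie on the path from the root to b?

5

d–g–f–h–i–b — 5 edges.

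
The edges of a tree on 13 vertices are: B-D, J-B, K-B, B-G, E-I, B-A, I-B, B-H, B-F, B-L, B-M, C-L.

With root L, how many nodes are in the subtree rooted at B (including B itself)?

11

Descendants of B (including itself): B, D, I, G, H, F, A, M, K, J, E. That's 11.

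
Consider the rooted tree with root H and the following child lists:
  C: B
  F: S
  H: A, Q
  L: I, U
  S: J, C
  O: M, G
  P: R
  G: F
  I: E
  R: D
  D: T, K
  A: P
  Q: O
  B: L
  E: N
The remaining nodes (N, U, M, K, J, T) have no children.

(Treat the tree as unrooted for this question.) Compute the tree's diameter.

A longest path is N – E – I – L – B – C – S – F – G – O – Q – H – A – P – R – D – K, with 16 edges.

16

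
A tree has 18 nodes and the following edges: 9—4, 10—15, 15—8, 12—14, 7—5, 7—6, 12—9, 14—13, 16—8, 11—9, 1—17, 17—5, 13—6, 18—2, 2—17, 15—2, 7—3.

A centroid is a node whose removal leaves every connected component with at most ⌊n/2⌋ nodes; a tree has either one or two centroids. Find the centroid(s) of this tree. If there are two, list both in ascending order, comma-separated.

5, 7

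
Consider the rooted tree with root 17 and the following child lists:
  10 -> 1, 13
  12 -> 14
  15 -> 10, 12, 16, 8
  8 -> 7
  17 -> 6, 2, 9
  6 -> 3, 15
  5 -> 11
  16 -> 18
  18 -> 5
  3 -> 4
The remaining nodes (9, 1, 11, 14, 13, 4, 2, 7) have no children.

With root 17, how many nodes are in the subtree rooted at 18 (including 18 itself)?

18's subtree: {18, 5, 11}, size 3.

3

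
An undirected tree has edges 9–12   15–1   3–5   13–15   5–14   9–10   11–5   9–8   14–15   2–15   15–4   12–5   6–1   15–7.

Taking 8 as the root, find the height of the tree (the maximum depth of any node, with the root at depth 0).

The longest root-to-leaf path is 8 → 9 → 12 → 5 → 14 → 15 → 1 → 6 (7 edges).

7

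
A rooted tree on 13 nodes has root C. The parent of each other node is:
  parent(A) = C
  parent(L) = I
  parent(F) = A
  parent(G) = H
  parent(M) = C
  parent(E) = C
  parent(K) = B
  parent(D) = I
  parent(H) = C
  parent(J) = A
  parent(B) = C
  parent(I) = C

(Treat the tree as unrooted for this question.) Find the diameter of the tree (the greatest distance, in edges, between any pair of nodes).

4

A longest path is J–A–C–H–G, with 4 edges.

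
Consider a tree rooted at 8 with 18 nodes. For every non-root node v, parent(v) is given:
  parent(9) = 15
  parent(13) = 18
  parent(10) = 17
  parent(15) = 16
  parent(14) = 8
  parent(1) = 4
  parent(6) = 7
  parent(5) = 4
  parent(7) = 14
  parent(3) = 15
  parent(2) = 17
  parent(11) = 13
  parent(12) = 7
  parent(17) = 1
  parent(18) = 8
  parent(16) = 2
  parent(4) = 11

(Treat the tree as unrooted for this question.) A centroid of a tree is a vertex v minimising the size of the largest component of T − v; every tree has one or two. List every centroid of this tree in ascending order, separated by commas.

Removing 4 splits the tree into components of sizes 8, 8, 1; the largest is 8 ≤ ⌊18/2⌋ = 9.
Every other node leaves some component of size > 9, so the centroid is unique.

4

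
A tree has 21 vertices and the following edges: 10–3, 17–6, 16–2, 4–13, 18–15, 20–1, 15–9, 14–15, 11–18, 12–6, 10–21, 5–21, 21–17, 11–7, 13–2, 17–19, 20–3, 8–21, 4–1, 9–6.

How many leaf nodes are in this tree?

7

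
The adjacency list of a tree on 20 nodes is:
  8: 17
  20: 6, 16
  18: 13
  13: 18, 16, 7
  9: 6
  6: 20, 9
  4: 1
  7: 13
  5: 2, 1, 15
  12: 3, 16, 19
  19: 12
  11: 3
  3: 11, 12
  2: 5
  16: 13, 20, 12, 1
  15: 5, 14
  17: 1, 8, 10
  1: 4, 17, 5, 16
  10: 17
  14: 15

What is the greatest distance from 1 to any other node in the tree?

4

A farthest node from 1 is 11 (9 also at distance 4).
The path 1 – 16 – 12 – 3 – 11 has 4 edges.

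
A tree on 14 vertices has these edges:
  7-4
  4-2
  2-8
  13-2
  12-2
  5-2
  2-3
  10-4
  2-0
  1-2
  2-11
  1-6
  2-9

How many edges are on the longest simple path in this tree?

4

BFS from 10 reaches 6 last, at distance 4; BFS from 6 confirms no node is farther.
Path: 10-4-2-1-6.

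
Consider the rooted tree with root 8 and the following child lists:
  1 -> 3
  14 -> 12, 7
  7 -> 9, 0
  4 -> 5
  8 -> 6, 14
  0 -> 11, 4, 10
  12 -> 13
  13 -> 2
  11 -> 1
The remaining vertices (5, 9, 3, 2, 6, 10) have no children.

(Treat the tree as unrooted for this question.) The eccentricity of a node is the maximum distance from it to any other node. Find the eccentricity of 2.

8

The node farthest from 2 is 3, via 2-13-12-14-7-0-11-1-3 — 8 edges.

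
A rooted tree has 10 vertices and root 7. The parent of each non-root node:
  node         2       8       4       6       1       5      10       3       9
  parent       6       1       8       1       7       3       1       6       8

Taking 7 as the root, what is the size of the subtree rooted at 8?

3

The subtree rooted at 8 contains: 8, 4, 9 — 3 nodes.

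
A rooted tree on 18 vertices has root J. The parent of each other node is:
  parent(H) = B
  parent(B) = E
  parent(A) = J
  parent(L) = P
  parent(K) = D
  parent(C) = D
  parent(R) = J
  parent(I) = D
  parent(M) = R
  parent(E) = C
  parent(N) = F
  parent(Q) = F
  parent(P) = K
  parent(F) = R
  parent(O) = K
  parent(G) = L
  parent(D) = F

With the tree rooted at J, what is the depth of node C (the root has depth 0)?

Path from J to C: J – R – F – D – C, which has 4 edges.

4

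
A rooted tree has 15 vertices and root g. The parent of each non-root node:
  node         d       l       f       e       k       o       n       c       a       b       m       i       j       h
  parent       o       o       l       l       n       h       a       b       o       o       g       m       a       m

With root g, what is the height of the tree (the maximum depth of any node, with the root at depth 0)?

A deepest node is k, reached by g–m–h–o–a–n–k.
That path has 6 edges, so the height is 6.

6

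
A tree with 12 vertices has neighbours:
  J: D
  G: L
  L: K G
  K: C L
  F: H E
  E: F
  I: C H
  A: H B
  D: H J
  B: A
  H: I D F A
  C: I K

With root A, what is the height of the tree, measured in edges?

A deepest node is G, reached by A–H–I–C–K–L–G.
That path has 6 edges, so the height is 6.

6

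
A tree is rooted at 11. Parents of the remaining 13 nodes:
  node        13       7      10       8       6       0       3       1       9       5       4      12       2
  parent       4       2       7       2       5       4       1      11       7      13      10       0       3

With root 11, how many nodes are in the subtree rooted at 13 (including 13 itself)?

Descendants of 13 (including itself): 13, 5, 6. That's 3.

3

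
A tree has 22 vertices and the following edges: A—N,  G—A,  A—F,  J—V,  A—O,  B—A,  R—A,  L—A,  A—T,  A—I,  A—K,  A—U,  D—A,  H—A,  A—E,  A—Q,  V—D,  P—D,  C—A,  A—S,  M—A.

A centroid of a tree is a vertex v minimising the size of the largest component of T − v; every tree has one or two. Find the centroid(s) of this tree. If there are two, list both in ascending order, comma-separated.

A

Delete A: the remaining components have sizes 4, 1, 1, 1, 1, 1, 1, 1, 1, 1, 1, 1, 1, 1, 1, 1, 1, 1. Max 4 ≤ 11, so A is a centroid.
No neighbour of A does as well, so A is the unique centroid.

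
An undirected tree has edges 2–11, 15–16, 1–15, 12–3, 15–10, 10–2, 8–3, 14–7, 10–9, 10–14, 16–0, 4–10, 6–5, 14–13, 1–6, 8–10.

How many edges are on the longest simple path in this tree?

Starting from 12, a farthest node is 5 at distance 7.
One longest path: 12–3–8–10–15–1–6–5.
So the diameter is 7.

7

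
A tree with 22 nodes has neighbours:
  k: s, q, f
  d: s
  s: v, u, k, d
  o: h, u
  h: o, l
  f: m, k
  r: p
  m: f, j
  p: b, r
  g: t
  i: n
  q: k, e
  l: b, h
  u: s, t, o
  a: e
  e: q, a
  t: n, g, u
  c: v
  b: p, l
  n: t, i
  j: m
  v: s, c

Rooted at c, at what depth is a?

Path from c to a: c–v–s–k–q–e–a, which has 6 edges.

6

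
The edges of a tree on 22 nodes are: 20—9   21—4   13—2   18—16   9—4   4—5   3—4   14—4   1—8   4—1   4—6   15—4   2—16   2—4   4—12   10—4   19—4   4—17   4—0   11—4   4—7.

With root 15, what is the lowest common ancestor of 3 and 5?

Ancestors of 3 (toward the root): 3, 4, 15.
Ancestors of 5: 5, 4, 15.
The deepest node appearing in both lists is 4.

4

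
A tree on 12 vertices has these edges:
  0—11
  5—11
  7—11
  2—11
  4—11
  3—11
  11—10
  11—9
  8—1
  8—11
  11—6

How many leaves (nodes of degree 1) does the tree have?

10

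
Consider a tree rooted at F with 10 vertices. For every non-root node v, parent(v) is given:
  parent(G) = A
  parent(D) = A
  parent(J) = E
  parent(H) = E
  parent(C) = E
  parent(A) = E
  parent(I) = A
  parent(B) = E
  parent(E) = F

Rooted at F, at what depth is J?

2

F–E–J — 2 edges.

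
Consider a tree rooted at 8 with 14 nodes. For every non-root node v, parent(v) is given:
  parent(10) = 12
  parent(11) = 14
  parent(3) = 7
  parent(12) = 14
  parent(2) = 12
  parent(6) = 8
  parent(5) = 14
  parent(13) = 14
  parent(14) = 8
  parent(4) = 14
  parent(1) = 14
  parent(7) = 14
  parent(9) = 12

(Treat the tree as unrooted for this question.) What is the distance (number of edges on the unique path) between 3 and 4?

3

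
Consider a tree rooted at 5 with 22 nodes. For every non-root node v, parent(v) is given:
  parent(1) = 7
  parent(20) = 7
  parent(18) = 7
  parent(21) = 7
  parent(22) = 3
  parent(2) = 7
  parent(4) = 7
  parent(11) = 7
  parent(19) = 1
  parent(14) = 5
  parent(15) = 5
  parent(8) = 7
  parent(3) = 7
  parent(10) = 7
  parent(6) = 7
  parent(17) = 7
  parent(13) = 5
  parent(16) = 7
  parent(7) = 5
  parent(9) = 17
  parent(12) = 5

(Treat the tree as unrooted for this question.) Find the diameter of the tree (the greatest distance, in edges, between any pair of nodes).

A longest path is 22-3-7-1-19, with 4 edges.

4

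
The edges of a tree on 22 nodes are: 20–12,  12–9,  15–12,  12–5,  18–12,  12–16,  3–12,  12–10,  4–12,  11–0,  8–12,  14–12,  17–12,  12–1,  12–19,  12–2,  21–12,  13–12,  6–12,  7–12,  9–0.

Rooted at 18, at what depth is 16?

2

18 → 12 → 16 — 2 edges.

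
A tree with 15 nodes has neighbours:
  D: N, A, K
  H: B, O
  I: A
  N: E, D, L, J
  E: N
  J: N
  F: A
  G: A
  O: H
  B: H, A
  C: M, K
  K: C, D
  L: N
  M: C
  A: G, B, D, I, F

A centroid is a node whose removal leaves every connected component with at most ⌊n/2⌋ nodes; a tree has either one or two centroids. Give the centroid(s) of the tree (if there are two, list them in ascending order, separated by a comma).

If D is removed the pieces have sizes 7, 4, 3, all ≤ ⌊15/2⌋ = 7.
No neighbour of D does as well, so D is the unique centroid.

D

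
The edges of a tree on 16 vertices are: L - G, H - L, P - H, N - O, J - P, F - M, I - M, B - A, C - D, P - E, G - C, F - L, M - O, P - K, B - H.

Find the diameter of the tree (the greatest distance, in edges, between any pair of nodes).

BFS from D reaches N last, at distance 7; BFS from N confirms no node is farther.
Path: D-C-G-L-F-M-O-N.

7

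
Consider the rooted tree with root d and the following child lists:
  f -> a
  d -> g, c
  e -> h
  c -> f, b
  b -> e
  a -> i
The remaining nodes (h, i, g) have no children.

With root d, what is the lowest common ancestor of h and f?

h's ancestor chain is h, e, b, c, d and f's is f, c, d; they first meet at c.

c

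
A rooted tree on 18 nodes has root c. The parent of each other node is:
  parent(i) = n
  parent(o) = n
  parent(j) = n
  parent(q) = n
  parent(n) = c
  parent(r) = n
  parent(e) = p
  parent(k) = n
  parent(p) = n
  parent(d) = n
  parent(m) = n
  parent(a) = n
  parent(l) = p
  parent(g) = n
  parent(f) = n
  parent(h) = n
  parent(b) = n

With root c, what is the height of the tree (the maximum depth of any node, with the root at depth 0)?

The longest root-to-leaf path is c → n → p → l (3 edges).

3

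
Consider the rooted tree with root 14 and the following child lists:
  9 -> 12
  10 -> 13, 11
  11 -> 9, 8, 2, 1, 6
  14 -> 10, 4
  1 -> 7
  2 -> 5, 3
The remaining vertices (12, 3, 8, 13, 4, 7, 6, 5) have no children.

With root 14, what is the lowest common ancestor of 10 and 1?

10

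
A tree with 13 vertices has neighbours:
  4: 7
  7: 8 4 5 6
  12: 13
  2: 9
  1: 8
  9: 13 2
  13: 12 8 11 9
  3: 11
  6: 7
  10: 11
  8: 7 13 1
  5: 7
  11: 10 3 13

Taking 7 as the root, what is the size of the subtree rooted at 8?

9

Descendants of 8 (including itself): 8, 13, 1, 11, 9, 12, 3, 10, 2. That's 9.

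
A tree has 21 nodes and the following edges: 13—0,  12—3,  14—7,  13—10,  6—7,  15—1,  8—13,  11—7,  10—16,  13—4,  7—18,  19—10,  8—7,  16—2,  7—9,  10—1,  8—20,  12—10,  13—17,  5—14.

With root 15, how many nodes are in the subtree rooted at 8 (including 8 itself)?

The subtree rooted at 8 contains: 8, 7, 20, 6, 9, 14, 18, 11, 5 — 9 nodes.

9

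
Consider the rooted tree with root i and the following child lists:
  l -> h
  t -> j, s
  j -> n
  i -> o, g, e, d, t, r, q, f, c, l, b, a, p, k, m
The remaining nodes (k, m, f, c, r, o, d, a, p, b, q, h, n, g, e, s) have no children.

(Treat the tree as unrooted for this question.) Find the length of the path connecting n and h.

Walking from n: n – j – t – i – l – h. Length 5.

5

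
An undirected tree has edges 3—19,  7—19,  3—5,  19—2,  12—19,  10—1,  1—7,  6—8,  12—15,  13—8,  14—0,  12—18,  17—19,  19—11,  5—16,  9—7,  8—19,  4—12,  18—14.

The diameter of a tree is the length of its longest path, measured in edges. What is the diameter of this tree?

7

A longest path is 16 - 5 - 3 - 19 - 12 - 18 - 14 - 0, with 7 edges.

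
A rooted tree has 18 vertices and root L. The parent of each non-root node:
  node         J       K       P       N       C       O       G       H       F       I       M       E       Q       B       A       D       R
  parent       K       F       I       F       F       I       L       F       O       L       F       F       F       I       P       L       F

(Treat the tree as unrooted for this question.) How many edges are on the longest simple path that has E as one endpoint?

Distances from E peak at 5, attained at G (D, A also at distance 5).
E–F–O–I–L–G

5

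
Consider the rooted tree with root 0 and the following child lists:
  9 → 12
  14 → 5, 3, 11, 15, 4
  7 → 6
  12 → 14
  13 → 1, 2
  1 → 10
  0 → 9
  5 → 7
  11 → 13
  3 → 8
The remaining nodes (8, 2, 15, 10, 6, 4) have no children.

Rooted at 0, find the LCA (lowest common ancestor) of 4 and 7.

Path 4→root: 4 14 12 9 0; path 7→root: 7 5 14 12 9 0.
First common node: 14.

14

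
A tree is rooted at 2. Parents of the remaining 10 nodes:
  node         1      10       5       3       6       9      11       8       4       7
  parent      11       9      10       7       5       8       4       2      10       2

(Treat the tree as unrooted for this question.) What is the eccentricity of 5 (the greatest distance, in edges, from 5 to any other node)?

6

Distances from 5 peak at 6, attained at 3.
5-10-9-8-2-7-3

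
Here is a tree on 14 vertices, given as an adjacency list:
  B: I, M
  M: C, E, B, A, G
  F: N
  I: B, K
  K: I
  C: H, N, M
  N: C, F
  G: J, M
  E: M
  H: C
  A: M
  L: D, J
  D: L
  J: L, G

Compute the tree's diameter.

7

Starting from D, a farthest node is K at distance 7.
One longest path: D – L – J – G – M – B – I – K.
So the diameter is 7.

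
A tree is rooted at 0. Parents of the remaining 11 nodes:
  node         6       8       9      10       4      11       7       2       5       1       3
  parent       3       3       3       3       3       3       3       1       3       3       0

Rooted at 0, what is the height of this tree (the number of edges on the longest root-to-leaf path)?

2 sits deepest: 0-3-1-2 — 3 edges from the root.

3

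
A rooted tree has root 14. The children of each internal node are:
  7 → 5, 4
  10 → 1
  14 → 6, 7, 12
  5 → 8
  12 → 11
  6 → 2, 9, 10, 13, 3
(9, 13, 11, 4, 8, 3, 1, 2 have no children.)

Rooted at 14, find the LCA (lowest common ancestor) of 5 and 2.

14

Ancestors of 5 (toward the root): 5, 7, 14.
Ancestors of 2: 2, 6, 14.
The deepest node appearing in both lists is 14.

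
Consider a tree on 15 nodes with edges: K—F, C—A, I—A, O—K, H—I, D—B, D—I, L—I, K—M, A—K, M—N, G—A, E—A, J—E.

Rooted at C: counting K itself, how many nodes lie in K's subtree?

5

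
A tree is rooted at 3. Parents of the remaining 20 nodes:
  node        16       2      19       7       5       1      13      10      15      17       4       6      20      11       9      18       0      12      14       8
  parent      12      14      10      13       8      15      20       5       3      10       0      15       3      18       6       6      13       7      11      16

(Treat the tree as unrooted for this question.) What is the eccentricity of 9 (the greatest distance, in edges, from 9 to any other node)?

The node farthest from 9 is 19 (17 also at distance 12), via 9-6-15-3-20-13-7-12-16-8-5-10-19 — 12 edges.

12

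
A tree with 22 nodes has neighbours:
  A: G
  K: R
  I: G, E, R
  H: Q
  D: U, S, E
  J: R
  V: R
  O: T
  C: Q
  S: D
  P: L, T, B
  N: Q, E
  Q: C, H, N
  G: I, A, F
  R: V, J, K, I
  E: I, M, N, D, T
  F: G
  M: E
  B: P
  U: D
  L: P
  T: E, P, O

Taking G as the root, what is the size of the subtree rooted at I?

19

I's subtree: {I, E, R, D, T, N, M, V, K, J, S, U, P, O, Q, B, L, C, H}, size 19.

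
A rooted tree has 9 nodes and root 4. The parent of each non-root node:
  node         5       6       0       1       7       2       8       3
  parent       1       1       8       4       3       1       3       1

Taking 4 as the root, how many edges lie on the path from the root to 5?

Path from 4 to 5: 4 – 1 – 5, which has 2 edges.

2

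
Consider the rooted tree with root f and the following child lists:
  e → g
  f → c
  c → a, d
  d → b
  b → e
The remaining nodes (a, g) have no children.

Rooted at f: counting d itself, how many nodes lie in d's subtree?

The subtree rooted at d contains: d, b, e, g — 4 nodes.

4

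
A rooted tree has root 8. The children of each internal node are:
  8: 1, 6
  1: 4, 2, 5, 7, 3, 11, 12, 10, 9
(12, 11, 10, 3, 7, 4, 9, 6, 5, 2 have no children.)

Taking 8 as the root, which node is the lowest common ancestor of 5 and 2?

5's ancestor chain is 5, 1, 8 and 2's is 2, 1, 8; they first meet at 1.

1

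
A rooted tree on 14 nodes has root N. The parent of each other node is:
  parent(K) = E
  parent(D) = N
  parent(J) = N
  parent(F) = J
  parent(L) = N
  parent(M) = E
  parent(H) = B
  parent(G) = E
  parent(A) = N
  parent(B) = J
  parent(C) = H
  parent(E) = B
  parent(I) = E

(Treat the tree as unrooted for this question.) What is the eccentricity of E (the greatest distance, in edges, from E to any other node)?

Distances from E peak at 4, attained at A (D, L also at distance 4).
E – B – J – N – A

4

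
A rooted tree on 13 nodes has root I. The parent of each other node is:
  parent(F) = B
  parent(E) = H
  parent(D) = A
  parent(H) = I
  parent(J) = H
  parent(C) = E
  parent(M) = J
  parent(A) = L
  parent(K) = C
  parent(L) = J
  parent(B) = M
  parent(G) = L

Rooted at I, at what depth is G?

4

Path from I to G: I → H → J → L → G, which has 4 edges.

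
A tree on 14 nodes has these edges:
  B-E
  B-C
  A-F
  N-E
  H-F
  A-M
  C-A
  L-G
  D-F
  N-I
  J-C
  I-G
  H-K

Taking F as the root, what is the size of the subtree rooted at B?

The subtree rooted at B contains: B, E, N, I, G, L — 6 nodes.

6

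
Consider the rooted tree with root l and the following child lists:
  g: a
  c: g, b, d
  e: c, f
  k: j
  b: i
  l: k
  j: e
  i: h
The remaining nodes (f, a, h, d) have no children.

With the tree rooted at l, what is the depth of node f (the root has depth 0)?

l – k – j – e – f — 4 edges.

4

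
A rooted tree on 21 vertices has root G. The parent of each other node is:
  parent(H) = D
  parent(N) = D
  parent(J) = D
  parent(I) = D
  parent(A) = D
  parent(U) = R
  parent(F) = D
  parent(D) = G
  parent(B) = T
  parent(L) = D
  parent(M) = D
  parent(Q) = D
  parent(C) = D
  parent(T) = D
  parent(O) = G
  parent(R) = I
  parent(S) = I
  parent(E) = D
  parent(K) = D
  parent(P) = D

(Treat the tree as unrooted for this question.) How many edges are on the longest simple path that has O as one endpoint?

5

A farthest node from O is U.
The path O-G-D-I-R-U has 5 edges.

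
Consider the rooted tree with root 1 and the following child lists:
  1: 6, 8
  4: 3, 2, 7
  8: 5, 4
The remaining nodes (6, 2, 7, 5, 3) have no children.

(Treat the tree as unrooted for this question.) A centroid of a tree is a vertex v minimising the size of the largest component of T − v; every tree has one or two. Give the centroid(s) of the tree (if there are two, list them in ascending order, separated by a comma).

4, 8

Removing 4 splits the tree into components of sizes 4, 1, 1, 1; the largest is 4 ≤ ⌊8/2⌋ = 4.
Its neighbour 8 also leaves a largest component of size 4, so both are centroids.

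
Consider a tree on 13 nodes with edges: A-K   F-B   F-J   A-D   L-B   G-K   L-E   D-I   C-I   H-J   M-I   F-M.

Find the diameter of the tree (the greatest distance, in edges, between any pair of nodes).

9

Starting from E, a farthest node is G at distance 9.
One longest path: E – L – B – F – M – I – D – A – K – G.
So the diameter is 9.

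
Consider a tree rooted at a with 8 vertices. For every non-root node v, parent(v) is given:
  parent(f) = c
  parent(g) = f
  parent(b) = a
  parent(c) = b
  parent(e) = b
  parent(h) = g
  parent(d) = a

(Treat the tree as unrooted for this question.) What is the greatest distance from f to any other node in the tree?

4

A farthest node from f is d.
The path f – c – b – a – d has 4 edges.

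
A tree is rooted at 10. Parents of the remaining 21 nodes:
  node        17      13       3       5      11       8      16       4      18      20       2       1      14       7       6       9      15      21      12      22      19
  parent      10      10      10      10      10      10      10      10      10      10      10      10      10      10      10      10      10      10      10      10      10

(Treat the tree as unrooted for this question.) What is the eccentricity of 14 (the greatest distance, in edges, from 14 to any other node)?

A farthest node from 14 is 21 (12, 18, 7, 22, 4, 11, 3, 15, 6, 8, 16, 5, 9, 17, 2, 13, 20, 19, 1 also at distance 2).
The path 14–10–21 has 2 edges.

2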